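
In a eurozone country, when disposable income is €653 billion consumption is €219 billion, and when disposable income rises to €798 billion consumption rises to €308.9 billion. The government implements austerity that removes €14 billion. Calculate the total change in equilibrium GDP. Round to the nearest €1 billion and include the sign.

−€37 billion

MPC = ΔC/ΔYd = (308.9 − 219)/(798 − 653) = 89.9/145 = 0.62.
Expenditure multiplier = 1/(1 − MPC) = 1/(1 − 0.62) = 1/0.38 ≈ 2.632.
ΔY = k × ΔG = (−€14 billion) / 0.38 ≈ −€37 billion.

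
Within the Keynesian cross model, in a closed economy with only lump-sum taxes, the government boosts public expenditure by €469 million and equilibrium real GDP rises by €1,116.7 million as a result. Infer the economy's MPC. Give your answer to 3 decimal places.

Implied spending multiplier k = ΔY/ΔG = 1,116.7/469 ≈ 2.381.
Since k = 1/(1 − MPC), MPC = 1 − 1/k = 1 − ΔG/ΔY = 1 − 469/1,116.7 ≈ 0.580.

0.580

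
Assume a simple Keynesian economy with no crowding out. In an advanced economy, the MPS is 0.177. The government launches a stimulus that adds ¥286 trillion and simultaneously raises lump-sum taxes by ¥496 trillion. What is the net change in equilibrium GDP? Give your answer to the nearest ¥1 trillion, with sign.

MPC = 1 − MPS = 1 − 0.177 = 0.823.
Expenditure multiplier = 1/(1 − MPC) = 1/(1 − 0.823) = 1/0.177 ≈ 5.65.
ΔG contributes k·ΔG = (+¥286 trillion) / 0.177 ≈ +¥1,615.8 trillion.
ΔT of +¥496 trillion changes first-round spending by −c·ΔT = −¥408.208 trillion, contributing k·(−c·ΔT) = (−¥408.208 trillion) / 0.177 ≈ −¥2,306.3 trillion.
Net ΔY = k(ΔG − c·ΔT) = (−¥122.208 trillion) / 0.177 ≈ −¥690 trillion.

−¥690 trillion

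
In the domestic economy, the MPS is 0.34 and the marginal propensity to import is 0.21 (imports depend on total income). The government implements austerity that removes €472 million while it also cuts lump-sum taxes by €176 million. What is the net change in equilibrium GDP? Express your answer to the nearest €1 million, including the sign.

MPC = 1 − MPS = 1 − 0.34 = 0.66.
Expenditure multiplier = 1/(1 − c + m) = 1/(1 − 0.66 + 0.21) = 1/0.55 ≈ 1.818.
ΔG contributes k·ΔG = (−€472 million) / 0.55 ≈ −€858.2 million.
ΔT of −€176 million changes first-round spending by −c·ΔT = +€116.16 million, contributing k·(−c·ΔT) = (+€116.16 million) / 0.55 = +€211.2 million.
Net ΔY = k(ΔG − c·ΔT) = (−€355.84 million) / 0.55 ≈ −€647 million.

−€647 million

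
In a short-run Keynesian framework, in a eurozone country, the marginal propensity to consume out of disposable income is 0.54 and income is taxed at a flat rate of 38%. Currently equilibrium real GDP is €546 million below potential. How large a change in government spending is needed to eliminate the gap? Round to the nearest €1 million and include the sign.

Spending multiplier = 1/(1 − c(1−t)) = 1/(1 − 0.54×0.62) = 1/0.6652 ≈ 1.503.
Need ΔY = +€546 million, so ΔG = ΔY/k = (+€546 million) × 0.6652 ≈ +€363 million.
The government should increase government spending by €363 million.

+€363 million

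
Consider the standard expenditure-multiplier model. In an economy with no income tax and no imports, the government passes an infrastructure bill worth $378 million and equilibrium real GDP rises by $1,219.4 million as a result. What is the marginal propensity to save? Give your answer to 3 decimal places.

0.310

Implied spending multiplier k = ΔY/ΔG = 1,219.4/378 ≈ 3.2259.
Since k = 1/(1 − MPC), MPC = 1 − 1/k = 1 − ΔG/ΔY = 1 − 378/1,219.4 ≈ 0.690.
MPS = 1 − MPC = 0.310.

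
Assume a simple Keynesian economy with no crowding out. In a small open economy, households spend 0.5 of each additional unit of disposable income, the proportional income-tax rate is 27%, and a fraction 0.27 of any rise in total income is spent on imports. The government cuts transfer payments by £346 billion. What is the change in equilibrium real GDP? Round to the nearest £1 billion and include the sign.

−£191 billion

The transfer change shifts disposable income by −£346 billion, so first-round consumption changes by c·ΔTR = 0.5 × (−£346 billion) = −£173 billion.
Expenditure multiplier = 1/(1 − c(1−t) + m) = 1/(1 − 0.5×0.73 + 0.27) = 1/0.905 ≈ 1.105.
The transfer multiplier is c × k ≈ 0.552, so ΔY = k × (c·ΔTR) = (−£173 billion) / 0.905 ≈ −£191 billion.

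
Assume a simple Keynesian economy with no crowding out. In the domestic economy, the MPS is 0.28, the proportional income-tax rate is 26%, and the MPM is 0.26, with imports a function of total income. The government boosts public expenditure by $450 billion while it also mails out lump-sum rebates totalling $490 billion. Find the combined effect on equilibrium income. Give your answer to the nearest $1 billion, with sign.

MPC = 1 − MPS = 1 − 0.28 = 0.72.
Expenditure multiplier = 1/(1 − c(1−t) + m) = 1/(1 − 0.72×0.74 + 0.26) = 1/0.7272 ≈ 1.375.
ΔG contributes k·ΔG = (+$450 billion) / 0.7272 ≈ +$618.8 billion.
ΔT of −$490 billion changes first-round spending by −c·ΔT = +$352.8 billion, contributing k·(−c·ΔT) = (+$352.8 billion) / 0.7272 ≈ +$485.1 billion.
Net ΔY = k(ΔG − c·ΔT) = (+$802.8 billion) / 0.7272 ≈ +$1,104 billion.

+$1,104 billion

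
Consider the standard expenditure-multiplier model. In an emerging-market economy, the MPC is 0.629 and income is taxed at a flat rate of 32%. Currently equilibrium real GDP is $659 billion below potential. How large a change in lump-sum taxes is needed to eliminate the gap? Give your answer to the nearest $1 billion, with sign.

Spending multiplier = 1/(1 − c(1−t)) = 1/(1 − 0.629×0.68) = 1/0.57228 ≈ 1.747.
Tax multiplier = −c·k = −0.629/0.57228 ≈ −1.099. Need ΔY = +$659 billion, so ΔT = ΔY/(−c·k) = −(+$659 billion) × 0.57228 / 0.629 ≈ −$600 billion.
The government should cut lump-sum taxes by $600 billion.

−$600 billion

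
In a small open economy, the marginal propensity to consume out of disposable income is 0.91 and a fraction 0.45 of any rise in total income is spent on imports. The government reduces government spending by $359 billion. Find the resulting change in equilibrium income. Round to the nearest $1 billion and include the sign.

−$665 billion

Spending multiplier = 1/(1 − c + m) = 1/(1 − 0.91 + 0.45) = 1/0.54 ≈ 1.852.
ΔY = k × ΔG = (−$359 billion) / 0.54 ≈ −$665 billion.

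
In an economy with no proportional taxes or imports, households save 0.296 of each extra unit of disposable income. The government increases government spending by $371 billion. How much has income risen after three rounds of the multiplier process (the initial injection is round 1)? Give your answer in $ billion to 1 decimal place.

MPC = 1 − MPS = 1 − 0.296 = 0.704.
Round 1 adds ΔG = $371 billion; each later round is MPC = 0.704 times the previous.
After 3 rounds: 371 + 261.184 + 183.873536 = ΔG·(1 − c^3)/(1 − c) = 371 × (1 − 0.348913664)/0.296 ≈ $816.1 billion.

$816.1 billion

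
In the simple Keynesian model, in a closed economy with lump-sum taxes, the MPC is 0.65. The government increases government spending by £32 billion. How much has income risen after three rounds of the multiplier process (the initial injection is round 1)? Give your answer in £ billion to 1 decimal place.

£66.3 billion

Round 1 adds ΔG = £32 billion; each later round is MPC = 0.65 times the previous.
After 3 rounds: 32 + 20.8 + 13.52 = ΔG·(1 − c^3)/(1 − c) = 32 × (1 − 0.274625)/0.35 ≈ £66.3 billion.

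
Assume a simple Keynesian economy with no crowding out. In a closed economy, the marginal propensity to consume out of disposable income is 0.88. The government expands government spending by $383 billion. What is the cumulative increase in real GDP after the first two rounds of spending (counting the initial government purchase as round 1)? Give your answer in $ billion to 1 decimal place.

Round 1 adds ΔG = $383 billion; each later round is MPC = 0.88 times the previous.
After 2 rounds: 383 + 337.04 = ΔG·(1 − c^2)/(1 − c) = 383 × (1 − 0.7744)/0.12 ≈ $720 billion.

$720.0 billion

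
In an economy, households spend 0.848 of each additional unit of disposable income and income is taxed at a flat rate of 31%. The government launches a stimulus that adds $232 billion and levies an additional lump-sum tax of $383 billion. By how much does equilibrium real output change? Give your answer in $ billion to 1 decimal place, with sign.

−$223.6 billion

Expenditure multiplier = 1/(1 − c(1−t)) = 1/(1 − 0.848×0.69) = 1/0.41488 ≈ 2.41.
ΔG contributes k·ΔG = (+$232 billion) / 0.41488 ≈ +$559.2 billion.
ΔT of +$383 billion changes first-round spending by −c·ΔT = −$324.784 billion, contributing k·(−c·ΔT) = (−$324.784 billion) / 0.41488 ≈ −$782.8 billion.
Net ΔY = k(ΔG − c·ΔT) = (−$92.784 billion) / 0.41488 ≈ −$223.6 billion.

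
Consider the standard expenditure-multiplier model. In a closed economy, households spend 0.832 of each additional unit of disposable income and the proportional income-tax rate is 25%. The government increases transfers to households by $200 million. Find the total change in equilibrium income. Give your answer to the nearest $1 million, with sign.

The transfer change shifts disposable income by +$200 million, so first-round consumption changes by c·ΔTR = 0.832 × (+$200 million) = +$166.4 million.
Expenditure multiplier = 1/(1 − c(1−t)) = 1/(1 − 0.832×0.75) = 1/0.376 ≈ 2.66.
The transfer multiplier is c × k ≈ 2.213, so ΔY = k × (c·ΔTR) = (+$166.4 million) / 0.376 ≈ +$443 million.

+$443 million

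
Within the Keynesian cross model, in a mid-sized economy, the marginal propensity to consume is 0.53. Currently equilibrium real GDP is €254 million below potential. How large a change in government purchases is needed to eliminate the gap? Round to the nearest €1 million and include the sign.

Spending multiplier = 1/(1 − MPC) = 1/(1 − 0.53) = 1/0.47 ≈ 2.128.
Need ΔY = +€254 million, so ΔG = ΔY/k = (+€254 million) × 0.47 ≈ +€119 million.
The government should increase government purchases by €119 million.

+€119 million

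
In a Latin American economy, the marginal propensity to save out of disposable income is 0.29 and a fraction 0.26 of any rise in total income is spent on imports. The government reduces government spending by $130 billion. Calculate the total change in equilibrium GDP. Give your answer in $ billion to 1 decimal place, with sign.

−$236.4 billion

MPC = 1 − MPS = 1 − 0.29 = 0.71.
Expenditure multiplier = 1/(1 − c + m) = 1/(1 − 0.71 + 0.26) = 1/0.55 ≈ 1.818.
ΔY = k × ΔG = (−$130 billion) / 0.55 ≈ −$236.4 billion.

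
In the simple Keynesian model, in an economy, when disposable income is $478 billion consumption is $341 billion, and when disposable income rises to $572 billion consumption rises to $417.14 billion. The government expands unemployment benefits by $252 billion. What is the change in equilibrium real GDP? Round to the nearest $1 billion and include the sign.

MPC = ΔC/ΔYd = (417.14 − 341)/(572 − 478) = 76.14/94 = 0.81.
The transfer change shifts disposable income by +$252 billion, so first-round consumption changes by c·ΔTR = 0.81 × (+$252 billion) = +$204.12 billion.
Expenditure multiplier = 1/(1 − MPC) = 1/(1 − 0.81) = 1/0.19 ≈ 5.263.
The transfer multiplier is c × k ≈ 4.263, so ΔY = k × (c·ΔTR) = (+$204.12 billion) / 0.19 ≈ +$1,074 billion.

+$1,074 billion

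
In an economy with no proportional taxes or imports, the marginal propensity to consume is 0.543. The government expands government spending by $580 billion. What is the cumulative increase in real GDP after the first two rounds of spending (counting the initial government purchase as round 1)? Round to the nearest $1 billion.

$895 billion

Round 1 adds ΔG = $580 billion; each later round is MPC = 0.543 times the previous.
After 2 rounds: 580 + 314.94 = ΔG·(1 − c^2)/(1 − c) = 580 × (1 − 0.294849)/0.457 ≈ $895 billion.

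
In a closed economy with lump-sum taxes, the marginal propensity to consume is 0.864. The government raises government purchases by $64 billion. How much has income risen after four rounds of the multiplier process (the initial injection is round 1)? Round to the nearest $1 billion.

$208 billion

Round 1 adds ΔG = $64 billion; each later round is MPC = 0.864 times the previous.
After 4 rounds: 64 + 55.296 + 47.775744 + 41.278242816 = ΔG·(1 − c^4)/(1 − c) = 64 × (1 − 0.557256278016)/0.136 ≈ $208 billion.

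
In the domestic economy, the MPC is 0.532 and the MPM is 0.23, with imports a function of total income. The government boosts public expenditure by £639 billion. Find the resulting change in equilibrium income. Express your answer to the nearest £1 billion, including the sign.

+£915 billion

Government-spending multiplier = 1/(1 − c + m) = 1/(1 − 0.532 + 0.23) = 1/0.698 ≈ 1.433.
ΔY = k × ΔG = (+£639 billion) / 0.698 ≈ +£915 billion.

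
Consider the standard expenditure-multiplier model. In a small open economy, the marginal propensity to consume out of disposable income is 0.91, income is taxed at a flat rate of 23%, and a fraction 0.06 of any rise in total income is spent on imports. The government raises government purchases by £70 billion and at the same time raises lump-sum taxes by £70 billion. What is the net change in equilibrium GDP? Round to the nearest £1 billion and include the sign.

+£18 billion

Expenditure multiplier = 1/(1 − c(1−t) + m) = 1/(1 − 0.91×0.77 + 0.06) = 1/0.3593 ≈ 2.783.
ΔG contributes k·ΔG = (+£70 billion) / 0.3593 ≈ +£194.8 billion.
ΔT of +£70 billion changes first-round spending by −c·ΔT = −£63.7 billion, contributing k·(−c·ΔT) = (−£63.7 billion) / 0.3593 ≈ −£177.3 billion.
Net ΔY = k(ΔG − c·ΔT) = (+£6.3 billion) / 0.3593 ≈ +£18 billion.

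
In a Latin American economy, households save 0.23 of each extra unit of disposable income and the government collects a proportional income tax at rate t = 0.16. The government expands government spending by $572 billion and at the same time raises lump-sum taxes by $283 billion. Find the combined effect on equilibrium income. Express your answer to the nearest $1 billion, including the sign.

+$1,003 billion

MPC = 1 − MPS = 1 − 0.23 = 0.77.
Expenditure multiplier = 1/(1 − c(1−t)) = 1/(1 − 0.77×0.84) = 1/0.3532 ≈ 2.831.
ΔG contributes k·ΔG = (+$572 billion) / 0.3532 ≈ +$1,619.5 billion.
ΔT of +$283 billion changes first-round spending by −c·ΔT = −$217.91 billion, contributing k·(−c·ΔT) = (−$217.91 billion) / 0.3532 ≈ −$617 billion.
Net ΔY = k(ΔG − c·ΔT) = (+$354.09 billion) / 0.3532 ≈ +$1,003 billion.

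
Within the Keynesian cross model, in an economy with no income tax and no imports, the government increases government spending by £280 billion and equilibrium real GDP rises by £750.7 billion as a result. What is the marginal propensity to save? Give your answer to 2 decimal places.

Implied spending multiplier k = ΔY/ΔG = 750.7/280 ≈ 2.6811.
Since k = 1/(1 − MPC), MPC = 1 − 1/k = 1 − ΔG/ΔY = 1 − 280/750.7 ≈ 0.63.
MPS = 1 − MPC = 0.37.

0.37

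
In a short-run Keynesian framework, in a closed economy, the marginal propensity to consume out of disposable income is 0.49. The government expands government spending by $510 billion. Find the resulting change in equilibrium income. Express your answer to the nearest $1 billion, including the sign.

Government-spending multiplier = 1/(1 − MPC) = 1/(1 − 0.49) = 1/0.51 ≈ 1.961.
ΔY = k × ΔG = (+$510 billion) / 0.51 = +$1,000 billion.

+$1,000 billion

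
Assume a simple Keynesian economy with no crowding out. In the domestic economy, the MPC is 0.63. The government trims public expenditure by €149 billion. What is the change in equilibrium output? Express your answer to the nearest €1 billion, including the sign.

Spending multiplier = 1/(1 − MPC) = 1/(1 − 0.63) = 1/0.37 ≈ 2.703.
ΔY = k × ΔG = (−€149 billion) / 0.37 ≈ −€403 billion.

−€403 billion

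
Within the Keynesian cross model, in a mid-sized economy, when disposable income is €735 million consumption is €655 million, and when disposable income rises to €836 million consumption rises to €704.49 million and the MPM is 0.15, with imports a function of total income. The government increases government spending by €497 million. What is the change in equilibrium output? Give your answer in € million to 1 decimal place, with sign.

MPC = ΔC/ΔYd = (704.49 − 655)/(836 − 735) = 49.49/101 = 0.49.
Expenditure multiplier = 1/(1 − c + m) = 1/(1 − 0.49 + 0.15) = 1/0.66 ≈ 1.515.
ΔY = k × ΔG = (+€497 million) / 0.66 ≈ +€753 million.

+€753.0 million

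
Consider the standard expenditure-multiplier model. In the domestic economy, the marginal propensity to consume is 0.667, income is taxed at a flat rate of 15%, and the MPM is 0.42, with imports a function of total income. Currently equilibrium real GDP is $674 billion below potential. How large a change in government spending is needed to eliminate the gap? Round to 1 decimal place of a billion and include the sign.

Spending multiplier = 1/(1 − c(1−t) + m) = 1/(1 − 0.667×0.85 + 0.42) = 1/0.85305 ≈ 1.172.
Need ΔY = +$674 billion, so ΔG = ΔY/k = (+$674 billion) × 0.85305 ≈ +$575 billion.
The government should increase government spending by $575 billion.

+$575.0 billion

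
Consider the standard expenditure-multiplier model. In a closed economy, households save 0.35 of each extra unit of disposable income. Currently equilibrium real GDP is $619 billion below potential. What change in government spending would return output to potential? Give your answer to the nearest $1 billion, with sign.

MPC = 1 − MPS = 1 − 0.35 = 0.65.
Spending multiplier = 1/(1 − MPC) = 1/(1 − 0.65) = 1/0.35 ≈ 2.857.
Need ΔY = +$619 billion, so ΔG = ΔY/k = (+$619 billion) × 0.35 ≈ +$217 billion.
The government should increase government spending by $217 billion.

+$217 billion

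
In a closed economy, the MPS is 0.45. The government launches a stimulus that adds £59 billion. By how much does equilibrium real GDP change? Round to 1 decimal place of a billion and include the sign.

+£131.1 billion

MPC = 1 − MPS = 1 − 0.45 = 0.55.
Government-spending multiplier = 1/(1 − MPC) = 1/(1 − 0.55) = 1/0.45 ≈ 2.222.
ΔY = k × ΔG = (+£59 billion) / 0.45 ≈ +£131.1 billion.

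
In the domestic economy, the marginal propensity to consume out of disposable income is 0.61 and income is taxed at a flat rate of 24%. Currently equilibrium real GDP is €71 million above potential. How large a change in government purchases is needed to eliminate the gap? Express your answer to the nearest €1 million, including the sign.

−€38 million

Spending multiplier = 1/(1 − c(1−t)) = 1/(1 − 0.61×0.76) = 1/0.5364 ≈ 1.864.
Need ΔY = −€71 million, so ΔG = ΔY/k = (−€71 million) × 0.5364 ≈ −€38 million.
The government should cut government purchases by €38 million.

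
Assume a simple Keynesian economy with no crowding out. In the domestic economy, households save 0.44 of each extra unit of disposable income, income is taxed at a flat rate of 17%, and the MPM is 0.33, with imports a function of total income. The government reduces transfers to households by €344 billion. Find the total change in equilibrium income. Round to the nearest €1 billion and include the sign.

−€223 billion

MPC = 1 − MPS = 1 − 0.44 = 0.56.
The transfer change shifts disposable income by −€344 billion, so first-round consumption changes by c·ΔTR = 0.56 × (−€344 billion) = −€192.64 billion.
Expenditure multiplier = 1/(1 − c(1−t) + m) = 1/(1 − 0.56×0.83 + 0.33) = 1/0.8652 ≈ 1.156.
The transfer multiplier is c × k ≈ 0.647, so ΔY = k × (c·ΔTR) = (−€192.64 billion) / 0.8652 ≈ −€223 billion.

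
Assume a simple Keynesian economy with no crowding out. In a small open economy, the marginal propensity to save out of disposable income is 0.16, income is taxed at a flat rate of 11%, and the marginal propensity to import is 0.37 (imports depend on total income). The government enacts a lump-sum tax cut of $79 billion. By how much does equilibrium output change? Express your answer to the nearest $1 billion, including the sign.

+$107 billion

MPC = 1 − MPS = 1 − 0.16 = 0.84.
A lump-sum tax change of −$79 billion shifts disposable income by +$79 billion; first-round consumption changes by −c × ΔT = −0.84 × (−$79 billion) = +$66.36 billion.
Expenditure multiplier = 1/(1 − c(1−t) + m) = 1/(1 − 0.84×0.89 + 0.37) = 1/0.6224 ≈ 1.607.
The tax multiplier is −c × k ≈ −1.35, so ΔY = k × (−c·ΔT) = (+$66.36 billion) / 0.6224 ≈ +$107 billion.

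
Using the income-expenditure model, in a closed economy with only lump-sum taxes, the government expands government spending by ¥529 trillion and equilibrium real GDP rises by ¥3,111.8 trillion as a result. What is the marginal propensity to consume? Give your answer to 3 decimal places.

Implied spending multiplier k = ΔY/ΔG = 3,111.8/529 ≈ 5.8824.
Since k = 1/(1 − MPC), MPC = 1 − 1/k = 1 − ΔG/ΔY = 1 − 529/3,111.8 ≈ 0.830.

0.830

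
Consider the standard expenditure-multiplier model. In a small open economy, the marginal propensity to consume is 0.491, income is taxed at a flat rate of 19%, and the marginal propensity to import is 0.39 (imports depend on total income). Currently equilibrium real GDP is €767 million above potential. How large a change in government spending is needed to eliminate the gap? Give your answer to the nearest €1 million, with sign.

−€761 million

Spending multiplier = 1/(1 − c(1−t) + m) = 1/(1 − 0.491×0.81 + 0.39) = 1/0.99229 ≈ 1.008.
Need ΔY = −€767 million, so ΔG = ΔY/k = (−€767 million) × 0.99229 ≈ −€761 million.
The government should cut government spending by €761 million.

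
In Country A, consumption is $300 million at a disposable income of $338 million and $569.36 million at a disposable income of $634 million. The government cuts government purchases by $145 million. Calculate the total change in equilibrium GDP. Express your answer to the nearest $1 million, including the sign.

MPC = ΔC/ΔYd = (569.36 − 300)/(634 − 338) = 269.36/296 = 0.91.
Spending multiplier = 1/(1 − MPC) = 1/(1 − 0.91) = 1/0.09 ≈ 11.111.
ΔY = k × ΔG = (−$145 million) / 0.09 ≈ −$1,611 million.

−$1,611 million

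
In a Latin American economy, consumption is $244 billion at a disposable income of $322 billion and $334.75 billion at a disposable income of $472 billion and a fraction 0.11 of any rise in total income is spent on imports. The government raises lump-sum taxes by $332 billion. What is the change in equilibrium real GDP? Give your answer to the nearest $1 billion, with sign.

MPC = ΔC/ΔYd = (334.75 − 244)/(472 − 322) = 90.75/150 = 0.605.
A lump-sum tax change of +$332 billion shifts disposable income by −$332 billion; first-round consumption changes by −c × ΔT = −0.605 × (+$332 billion) = −$200.86 billion.
Expenditure multiplier = 1/(1 − c + m) = 1/(1 − 0.605 + 0.11) = 1/0.505 ≈ 1.98.
The tax multiplier is −c × k ≈ −1.198, so ΔY = k × (−c·ΔT) = (−$200.86 billion) / 0.505 ≈ −$398 billion.

−$398 billion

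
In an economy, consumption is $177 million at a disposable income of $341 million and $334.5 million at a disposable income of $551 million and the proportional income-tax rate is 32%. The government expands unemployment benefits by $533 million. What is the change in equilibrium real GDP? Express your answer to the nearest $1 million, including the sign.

+$816 million

MPC = ΔC/ΔYd = (334.5 − 177)/(551 − 341) = 157.5/210 = 0.75.
The transfer change shifts disposable income by +$533 million, so first-round consumption changes by c·ΔTR = 0.75 × (+$533 million) = +$399.75 million.
Expenditure multiplier = 1/(1 − c(1−t)) = 1/(1 − 0.75×0.68) = 1/0.49 ≈ 2.041.
The transfer multiplier is c × k ≈ 1.531, so ΔY = k × (c·ΔTR) = (+$399.75 million) / 0.49 ≈ +$816 million.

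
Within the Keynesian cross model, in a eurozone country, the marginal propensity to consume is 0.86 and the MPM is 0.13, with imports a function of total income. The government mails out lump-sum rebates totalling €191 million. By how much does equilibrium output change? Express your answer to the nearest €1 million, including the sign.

+€608 million

A lump-sum tax change of −€191 million shifts disposable income by +€191 million; first-round consumption changes by −c × ΔT = −0.86 × (−€191 million) = +€164.26 million.
Expenditure multiplier = 1/(1 − c + m) = 1/(1 − 0.86 + 0.13) = 1/0.27 ≈ 3.704.
The tax multiplier is −c × k ≈ −3.185, so ΔY = k × (−c·ΔT) = (+€164.26 million) / 0.27 ≈ +€608 million.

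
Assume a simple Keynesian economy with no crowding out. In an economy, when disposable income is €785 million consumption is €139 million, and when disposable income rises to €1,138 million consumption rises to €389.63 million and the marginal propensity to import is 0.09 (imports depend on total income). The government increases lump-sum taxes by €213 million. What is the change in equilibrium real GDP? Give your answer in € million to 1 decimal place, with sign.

−€398.0 million

MPC = ΔC/ΔYd = (389.63 − 139)/(1,138 − 785) = 250.63/353 = 0.71.
A lump-sum tax change of +€213 million shifts disposable income by −€213 million; first-round consumption changes by −c × ΔT = −0.71 × (+€213 million) = −€151.23 million.
Expenditure multiplier = 1/(1 − c + m) = 1/(1 − 0.71 + 0.09) = 1/0.38 ≈ 2.632.
The tax multiplier is −c × k ≈ −1.868, so ΔY = k × (−c·ΔT) = (−€151.23 million) / 0.38 ≈ −€398 million.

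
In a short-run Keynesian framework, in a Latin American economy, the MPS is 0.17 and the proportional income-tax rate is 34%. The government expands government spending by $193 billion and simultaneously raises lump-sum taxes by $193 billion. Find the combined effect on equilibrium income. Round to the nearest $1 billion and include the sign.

+$73 billion

MPC = 1 − MPS = 1 − 0.17 = 0.83.
Expenditure multiplier = 1/(1 − c(1−t)) = 1/(1 − 0.83×0.66) = 1/0.4522 ≈ 2.211.
ΔG contributes k·ΔG = (+$193 billion) / 0.4522 ≈ +$426.8 billion.
ΔT of +$193 billion changes first-round spending by −c·ΔT = −$160.19 billion, contributing k·(−c·ΔT) = (−$160.19 billion) / 0.4522 ≈ −$354.2 billion.
Net ΔY = k(ΔG − c·ΔT) = (+$32.81 billion) / 0.4522 ≈ +$73 billion.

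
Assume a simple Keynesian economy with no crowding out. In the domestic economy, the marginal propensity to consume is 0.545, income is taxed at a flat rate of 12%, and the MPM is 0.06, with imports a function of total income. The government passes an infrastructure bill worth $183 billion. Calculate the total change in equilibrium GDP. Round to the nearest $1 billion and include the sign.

+$315 billion

Spending multiplier = 1/(1 − c(1−t) + m) = 1/(1 − 0.545×0.88 + 0.06) = 1/0.5804 ≈ 1.723.
ΔY = k × ΔG = (+$183 billion) / 0.5804 ≈ +$315 billion.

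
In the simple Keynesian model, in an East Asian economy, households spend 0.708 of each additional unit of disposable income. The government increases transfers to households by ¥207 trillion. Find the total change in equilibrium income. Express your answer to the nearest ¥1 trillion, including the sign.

The transfer change shifts disposable income by +¥207 trillion, so first-round consumption changes by c·ΔTR = 0.708 × (+¥207 trillion) = +¥146.556 trillion.
Expenditure multiplier = 1/(1 − MPC) = 1/(1 − 0.708) = 1/0.292 ≈ 3.425.
The transfer multiplier is c × k ≈ 2.425, so ΔY = k × (c·ΔTR) = (+¥146.556 trillion) / 0.292 ≈ +¥502 trillion.

+¥502 trillion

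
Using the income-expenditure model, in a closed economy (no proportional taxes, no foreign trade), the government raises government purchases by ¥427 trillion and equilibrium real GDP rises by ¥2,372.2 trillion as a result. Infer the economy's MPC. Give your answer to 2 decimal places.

0.82

Implied spending multiplier k = ΔY/ΔG = 2,372.2/427 ≈ 5.5555.
Since k = 1/(1 − MPC), MPC = 1 − 1/k = 1 − ΔG/ΔY = 1 − 427/2,372.2 ≈ 0.82.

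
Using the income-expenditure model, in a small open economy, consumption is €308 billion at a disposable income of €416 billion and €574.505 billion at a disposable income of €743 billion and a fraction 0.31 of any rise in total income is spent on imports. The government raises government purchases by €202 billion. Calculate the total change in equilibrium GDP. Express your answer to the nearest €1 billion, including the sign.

MPC = ΔC/ΔYd = (574.505 − 308)/(743 − 416) = 266.505/327 = 0.815.
Expenditure multiplier = 1/(1 − c + m) = 1/(1 − 0.815 + 0.31) = 1/0.495 ≈ 2.02.
ΔY = k × ΔG = (+€202 billion) / 0.495 ≈ +€408 billion.

+€408 billion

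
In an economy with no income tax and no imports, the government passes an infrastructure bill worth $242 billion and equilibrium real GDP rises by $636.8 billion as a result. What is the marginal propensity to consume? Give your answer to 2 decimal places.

Implied spending multiplier k = ΔY/ΔG = 636.8/242 ≈ 2.6314.
Since k = 1/(1 − MPC), MPC = 1 − 1/k = 1 − ΔG/ΔY = 1 − 242/636.8 ≈ 0.62.

0.62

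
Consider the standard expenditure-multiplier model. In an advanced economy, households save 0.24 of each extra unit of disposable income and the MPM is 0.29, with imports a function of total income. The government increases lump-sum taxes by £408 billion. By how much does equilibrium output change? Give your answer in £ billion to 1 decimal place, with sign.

−£585.1 billion

MPC = 1 − MPS = 1 − 0.24 = 0.76.
A lump-sum tax change of +£408 billion shifts disposable income by −£408 billion; first-round consumption changes by −c × ΔT = −0.76 × (+£408 billion) = −£310.08 billion.
Expenditure multiplier = 1/(1 − c + m) = 1/(1 − 0.76 + 0.29) = 1/0.53 ≈ 1.887.
The tax multiplier is −c × k ≈ −1.434, so ΔY = k × (−c·ΔT) = (−£310.08 billion) / 0.53 ≈ −£585.1 billion.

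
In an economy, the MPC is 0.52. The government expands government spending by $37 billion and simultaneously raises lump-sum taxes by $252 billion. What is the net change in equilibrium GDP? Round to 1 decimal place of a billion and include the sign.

−$195.9 billion

Expenditure multiplier = 1/(1 − MPC) = 1/(1 − 0.52) = 1/0.48 ≈ 2.083.
ΔG contributes k·ΔG = (+$37 billion) / 0.48 ≈ +$77.1 billion.
ΔT of +$252 billion changes first-round spending by −c·ΔT = −$131.04 billion, contributing k·(−c·ΔT) = (−$131.04 billion) / 0.48 = −$273 billion.
Net ΔY = k(ΔG − c·ΔT) = (−$94.04 billion) / 0.48 ≈ −$195.9 billion.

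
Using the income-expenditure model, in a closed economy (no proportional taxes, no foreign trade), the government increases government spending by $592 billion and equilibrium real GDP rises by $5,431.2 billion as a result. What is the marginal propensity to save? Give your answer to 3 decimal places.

0.109

Implied spending multiplier k = ΔY/ΔG = 5,431.2/592 ≈ 9.1743.
Since k = 1/(1 − MPC), MPC = 1 − 1/k = 1 − ΔG/ΔY = 1 − 592/5,431.2 ≈ 0.891.
MPS = 1 − MPC = 0.109.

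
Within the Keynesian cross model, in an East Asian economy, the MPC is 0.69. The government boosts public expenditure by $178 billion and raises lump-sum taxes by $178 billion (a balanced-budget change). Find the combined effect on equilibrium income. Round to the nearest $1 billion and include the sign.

Expenditure multiplier = 1/(1 − MPC) = 1/(1 − 0.69) = 1/0.31 ≈ 3.226.
ΔG contributes k·ΔG = (+$178 billion) / 0.31 ≈ +$574.2 billion.
ΔT of +$178 billion changes first-round spending by −c·ΔT = −$122.82 billion, contributing k·(−c·ΔT) = (−$122.82 billion) / 0.31 ≈ −$396.2 billion.
With ΔG = ΔT and no other leakages, the balanced-budget multiplier is 1, so ΔY = ΔG = +$178 billion.

+$178 billion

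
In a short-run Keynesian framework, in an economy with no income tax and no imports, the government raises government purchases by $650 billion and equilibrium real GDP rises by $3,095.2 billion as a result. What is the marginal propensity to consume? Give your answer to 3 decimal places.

0.790

Implied spending multiplier k = ΔY/ΔG = 3,095.2/650 ≈ 4.7618.
Since k = 1/(1 − MPC), MPC = 1 − 1/k = 1 − ΔG/ΔY = 1 − 650/3,095.2 ≈ 0.790.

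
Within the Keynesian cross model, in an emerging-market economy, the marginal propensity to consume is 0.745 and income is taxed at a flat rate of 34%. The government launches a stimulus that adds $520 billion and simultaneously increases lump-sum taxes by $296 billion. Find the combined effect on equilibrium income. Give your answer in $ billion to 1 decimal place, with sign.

Expenditure multiplier = 1/(1 − c(1−t)) = 1/(1 − 0.745×0.66) = 1/0.5083 ≈ 1.967.
ΔG contributes k·ΔG = (+$520 billion) / 0.5083 ≈ +$1,023 billion.
ΔT of +$296 billion changes first-round spending by −c·ΔT = −$220.52 billion, contributing k·(−c·ΔT) = (−$220.52 billion) / 0.5083 ≈ −$433.8 billion.
Net ΔY = k(ΔG − c·ΔT) = (+$299.48 billion) / 0.5083 ≈ +$589.2 billion.

+$589.2 billion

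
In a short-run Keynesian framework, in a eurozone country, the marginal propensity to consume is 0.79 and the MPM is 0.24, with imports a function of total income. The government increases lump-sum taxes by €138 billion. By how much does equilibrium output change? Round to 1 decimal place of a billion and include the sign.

A lump-sum tax change of +€138 billion shifts disposable income by −€138 billion; first-round consumption changes by −c × ΔT = −0.79 × (+€138 billion) = −€109.02 billion.
Expenditure multiplier = 1/(1 − c + m) = 1/(1 − 0.79 + 0.24) = 1/0.45 ≈ 2.222.
The tax multiplier is −c × k ≈ −1.756, so ΔY = k × (−c·ΔT) = (−€109.02 billion) / 0.45 ≈ −€242.3 billion.

−€242.3 billion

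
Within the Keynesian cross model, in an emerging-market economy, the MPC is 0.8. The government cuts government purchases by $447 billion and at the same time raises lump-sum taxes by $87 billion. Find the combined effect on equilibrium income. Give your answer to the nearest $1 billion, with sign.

Expenditure multiplier = 1/(1 − MPC) = 1/(1 − 0.8) = 1/0.2 = 5.
ΔG contributes k·ΔG = (−$447 billion) / 0.2 = −$2,235 billion.
ΔT of +$87 billion changes first-round spending by −c·ΔT = −$69.6 billion, contributing k·(−c·ΔT) = (−$69.6 billion) / 0.2 = −$348 billion.
Net ΔY = k(ΔG − c·ΔT) = (−$516.6 billion) / 0.2 = −$2,583 billion.

−$2,583 billion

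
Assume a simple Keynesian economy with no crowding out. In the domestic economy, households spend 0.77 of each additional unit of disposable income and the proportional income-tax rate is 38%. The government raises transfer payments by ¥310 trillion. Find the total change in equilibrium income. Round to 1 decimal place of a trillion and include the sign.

The transfer change shifts disposable income by +¥310 trillion, so first-round consumption changes by c·ΔTR = 0.77 × (+¥310 trillion) = +¥238.7 trillion.
Expenditure multiplier = 1/(1 − c(1−t)) = 1/(1 − 0.77×0.62) = 1/0.5226 ≈ 1.914.
The transfer multiplier is c × k ≈ 1.473, so ΔY = k × (c·ΔTR) = (+¥238.7 trillion) / 0.5226 ≈ +¥456.8 trillion.

+¥456.8 trillion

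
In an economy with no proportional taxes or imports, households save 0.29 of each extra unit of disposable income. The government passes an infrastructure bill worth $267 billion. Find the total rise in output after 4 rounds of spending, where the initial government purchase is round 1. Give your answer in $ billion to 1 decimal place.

$686.7 billion

MPC = 1 − MPS = 1 − 0.29 = 0.71.
Round 1 adds ΔG = $267 billion; each later round is MPC = 0.71 times the previous.
After 4 rounds: 267 + 189.57 + 134.5947 + 95.562237 = ΔG·(1 − c^4)/(1 − c) = 267 × (1 − 0.25411681)/0.29 ≈ $686.7 billion.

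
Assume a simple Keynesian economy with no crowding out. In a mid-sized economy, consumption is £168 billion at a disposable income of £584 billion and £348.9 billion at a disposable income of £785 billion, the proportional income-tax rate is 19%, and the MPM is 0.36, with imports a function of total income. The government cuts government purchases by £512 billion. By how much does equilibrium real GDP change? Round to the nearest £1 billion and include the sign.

MPC = ΔC/ΔYd = (348.9 − 168)/(785 − 584) = 180.9/201 = 0.9.
Government-spending multiplier = 1/(1 − c(1−t) + m) = 1/(1 − 0.9×0.81 + 0.36) = 1/0.631 ≈ 1.585.
ΔY = k × ΔG = (−£512 billion) / 0.631 ≈ −£811 billion.

−£811 billion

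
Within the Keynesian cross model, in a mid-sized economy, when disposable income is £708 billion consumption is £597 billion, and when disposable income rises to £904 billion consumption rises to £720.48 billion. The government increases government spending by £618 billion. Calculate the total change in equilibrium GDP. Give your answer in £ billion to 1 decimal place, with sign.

+£1,670.3 billion

MPC = ΔC/ΔYd = (720.48 − 597)/(904 − 708) = 123.48/196 = 0.63.
Government-spending multiplier = 1/(1 − MPC) = 1/(1 − 0.63) = 1/0.37 ≈ 2.703.
ΔY = k × ΔG = (+£618 billion) / 0.37 ≈ +£1,670.3 billion.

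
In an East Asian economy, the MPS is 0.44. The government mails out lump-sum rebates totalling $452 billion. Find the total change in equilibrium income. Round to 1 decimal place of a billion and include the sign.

+$575.3 billion

MPC = 1 − MPS = 1 − 0.44 = 0.56.
A lump-sum tax change of −$452 billion shifts disposable income by +$452 billion; first-round consumption changes by −c × ΔT = −0.56 × (−$452 billion) = +$253.12 billion.
Expenditure multiplier = 1/(1 − MPC) = 1/(1 − 0.56) = 1/0.44 ≈ 2.273.
The tax multiplier is −c × k ≈ −1.273, so ΔY = k × (−c·ΔT) = (+$253.12 billion) / 0.44 ≈ +$575.3 billion.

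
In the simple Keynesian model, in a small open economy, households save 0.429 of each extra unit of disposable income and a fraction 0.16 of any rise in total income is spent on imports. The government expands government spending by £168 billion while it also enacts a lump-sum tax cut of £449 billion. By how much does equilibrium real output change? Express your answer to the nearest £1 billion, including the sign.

MPC = 1 − MPS = 1 − 0.429 = 0.571.
Expenditure multiplier = 1/(1 − c + m) = 1/(1 − 0.571 + 0.16) = 1/0.589 ≈ 1.698.
ΔG contributes k·ΔG = (+£168 billion) / 0.589 ≈ +£285.2 billion.
ΔT of −£449 billion changes first-round spending by −c·ΔT = +£256.379 billion, contributing k·(−c·ΔT) = (+£256.379 billion) / 0.589 ≈ +£435.3 billion.
Net ΔY = k(ΔG − c·ΔT) = (+£424.379 billion) / 0.589 ≈ +£721 billion.

+£721 billion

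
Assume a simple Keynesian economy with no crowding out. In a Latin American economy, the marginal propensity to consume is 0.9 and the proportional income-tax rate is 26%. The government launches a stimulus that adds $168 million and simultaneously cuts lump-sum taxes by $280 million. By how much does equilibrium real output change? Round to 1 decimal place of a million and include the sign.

+$1,257.5 million

Expenditure multiplier = 1/(1 − c(1−t)) = 1/(1 − 0.9×0.74) = 1/0.334 ≈ 2.994.
ΔG contributes k·ΔG = (+$168 million) / 0.334 ≈ +$503 million.
ΔT of −$280 million changes first-round spending by −c·ΔT = +$252 million, contributing k·(−c·ΔT) = (+$252 million) / 0.334 ≈ +$754.5 million.
Net ΔY = k(ΔG − c·ΔT) = (+$420 million) / 0.334 ≈ +$1,257.5 million.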